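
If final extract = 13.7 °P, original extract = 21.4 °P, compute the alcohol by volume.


SG = 259/(259 − P);  ABV = (OG − FG)·131.25
OG = 259/(259 − 21.4) = 1.0901
FG = 259/(259 − 13.7) = 1.0558
ABV = (1.0901 − 1.0558)·131.25

4.4910 % ABV


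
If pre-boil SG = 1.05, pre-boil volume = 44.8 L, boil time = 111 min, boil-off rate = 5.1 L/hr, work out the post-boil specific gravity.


V_post = V_pre − rate·(t/60);  SG_post = 1 + (SG_pre−1)·V_pre/V_post
V_post = 44.8 − 5.1·(111/60) = 35.3650
SG_post = 1 + (1.05 − 1)·44.8/35.3650

1.0633


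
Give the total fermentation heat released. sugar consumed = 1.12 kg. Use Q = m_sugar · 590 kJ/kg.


Q = 1.12 · 590

660.8000 kJ


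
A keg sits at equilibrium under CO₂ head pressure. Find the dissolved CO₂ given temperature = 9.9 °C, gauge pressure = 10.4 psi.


vols = (P + 14.695)·(0.01821 + 0.09011·e^(−0.04·T))
vols = (10.4 + 14.695)·(0.01821 + 0.09011·e^(−0.04·9.9))

1.9789 volumes


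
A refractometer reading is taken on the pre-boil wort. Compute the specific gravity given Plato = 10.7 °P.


SG = 259/(259 − P)
SG = 259/(259 − 10.7)

1.0431


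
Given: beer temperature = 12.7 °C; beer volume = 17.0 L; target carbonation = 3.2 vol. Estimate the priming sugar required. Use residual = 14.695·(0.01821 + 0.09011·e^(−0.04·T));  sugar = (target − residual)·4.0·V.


residual = 14.695·(0.01821 + 0.09011·e^(−0.04·12.7)) = 1.0643
sugar = (3.2 − 1.0643)·4.0·17.0

145.2246 g


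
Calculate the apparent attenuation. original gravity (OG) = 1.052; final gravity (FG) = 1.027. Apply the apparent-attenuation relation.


AA = (OG − FG)/(OG − 1) · 100
AA = (1.052 − 1.027)/(1.052 − 1) · 100

48.0769 %


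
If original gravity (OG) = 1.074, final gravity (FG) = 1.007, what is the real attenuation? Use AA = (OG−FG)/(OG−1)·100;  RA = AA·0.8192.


AA = (1.074 − 1.007)/(1.074 − 1)·100 = 90.5405
RA = 90.5405·0.8192

74.1708 %


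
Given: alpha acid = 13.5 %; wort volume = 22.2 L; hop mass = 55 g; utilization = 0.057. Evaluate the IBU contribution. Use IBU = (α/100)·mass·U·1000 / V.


IBU = (13.5/100)·55·0.057·1000 / 22.2

19.0642 IBU


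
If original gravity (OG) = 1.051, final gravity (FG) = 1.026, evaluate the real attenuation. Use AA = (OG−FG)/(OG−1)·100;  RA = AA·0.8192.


AA = (1.051 − 1.026)/(1.051 − 1)·100 = 49.0196
RA = 49.0196·0.8192

40.1569 %


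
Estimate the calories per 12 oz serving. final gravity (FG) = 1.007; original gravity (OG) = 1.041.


ABW = (OG−FG)·131.25·0.79/FG;  °P = 259 − 259/SG (for OG→OE and FG→AE);  RE = 0.1808·OE + 0.8192·AE;  Cal = (6.9·ABW + 4·(RE−0.1))·FG·3.55
ABW = (1.041 − 1.007)·131.25·0.79/1.007 = 3.5009
OE = 259 − 259/1.041 = 10.2008 °P
AE = 259 − 259/1.007 = 1.8004 °P
RE = 0.1808·10.2008 + 0.8192·1.8004 = 3.3192 °P
Cal = (6.9·3.5009 + 4·(3.3192−0.1))·1.007·3.55

132.3865 kcal


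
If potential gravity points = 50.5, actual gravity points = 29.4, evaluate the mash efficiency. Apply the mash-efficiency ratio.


efficiency = actual / potential × 100
efficiency = 29.4 / 50.5 × 100

58.2178 %


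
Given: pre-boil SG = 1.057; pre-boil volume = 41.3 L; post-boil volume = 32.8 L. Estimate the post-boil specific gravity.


SG_post = 1 + (SG_pre − 1)·V_pre/V_post
pts_pre = (1.057 − 1)·1000 = 57.0000
pts_post = 57.0000·41.3/32.8 = 71.7713
SG_post = 1 + 71.7713/1000

1.0718


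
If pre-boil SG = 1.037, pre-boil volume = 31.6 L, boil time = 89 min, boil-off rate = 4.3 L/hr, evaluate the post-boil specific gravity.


V_post = V_pre − rate·(t/60);  SG_post = 1 + (SG_pre−1)·V_pre/V_post
V_post = 31.6 − 4.3·(89/60) = 25.2217
SG_post = 1 + (1.037 − 1)·31.6/25.2217

1.0464


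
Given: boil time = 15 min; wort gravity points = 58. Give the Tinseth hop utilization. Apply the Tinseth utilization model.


U = 1.65·0.000125^(GP/1000) · (1 − e^(−0.04·t))/4.15
bigness = 1.65·0.000125^(58/1000) = 0.9797
boil_factor = (1 − e^(−0.04·15))/4.15 = 0.1087
U = 0.9797 · 0.1087

0.1065


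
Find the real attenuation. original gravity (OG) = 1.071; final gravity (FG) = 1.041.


AA = (OG−FG)/(OG−1)·100;  RA = AA·0.8192
AA = (1.071 − 1.041)/(1.071 − 1)·100 = 42.2535
RA = 42.2535·0.8192

34.6141 %


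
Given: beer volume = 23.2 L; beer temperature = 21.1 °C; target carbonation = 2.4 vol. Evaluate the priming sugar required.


residual = 14.695·(0.01821 + 0.09011·e^(−0.04·T));  sugar = (target − residual)·4.0·V
residual = 14.695·(0.01821 + 0.09011·e^(−0.04·21.1)) = 0.8370
sugar = (2.4 − 0.8370)·4.0·23.2

145.0491 g


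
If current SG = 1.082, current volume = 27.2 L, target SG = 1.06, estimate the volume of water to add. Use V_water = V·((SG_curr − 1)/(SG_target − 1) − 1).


V_water = 27.2·((1.082 − 1)/(1.06 − 1) − 1)

9.9733 L


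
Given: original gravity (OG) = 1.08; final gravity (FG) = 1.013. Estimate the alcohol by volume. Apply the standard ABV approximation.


ABV = (OG − FG) · 131.25
ABV = (1.08 − 1.013) · 131.25

8.7938 % ABV


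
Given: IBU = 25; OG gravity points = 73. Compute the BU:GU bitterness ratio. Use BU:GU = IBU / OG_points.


BU:GU = 25 / 73

0.3425


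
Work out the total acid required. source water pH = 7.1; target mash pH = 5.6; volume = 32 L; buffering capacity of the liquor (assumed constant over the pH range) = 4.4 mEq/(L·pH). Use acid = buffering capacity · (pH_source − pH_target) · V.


acid = 4.4 · (7.1 − 5.6) · 32

211.2000 mEq


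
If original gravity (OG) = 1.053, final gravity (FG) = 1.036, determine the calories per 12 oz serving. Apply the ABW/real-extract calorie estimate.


ABW = (OG−FG)·131.25·0.79/FG;  °P = 259 − 259/SG (for OG→OE and FG→AE);  RE = 0.1808·OE + 0.8192·AE;  Cal = (6.9·ABW + 4·(RE−0.1))·FG·3.55
ABW = (1.053 − 1.036)·131.25·0.79/1.036 = 1.7014
OE = 259 − 259/1.053 = 13.0361 °P
AE = 259 − 259/1.036 = 9.0000 °P
RE = 0.1808·13.0361 + 0.8192·9.0000 = 9.7297 °P
Cal = (6.9·1.7014 + 4·(9.7297−0.1))·1.036·3.55

184.8418 kcal


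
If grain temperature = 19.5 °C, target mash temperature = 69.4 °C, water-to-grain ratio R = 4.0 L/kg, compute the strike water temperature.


T_strike = (0.41/R)·(T_mash − T_grain) + T_mash
T_strike = (0.41/4.0)·(69.4 − 19.5) + 69.4

74.5148 °C


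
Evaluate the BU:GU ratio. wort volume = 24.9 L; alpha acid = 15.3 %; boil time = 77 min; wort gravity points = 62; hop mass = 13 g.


U = 1.65·0.000125^(GP/1000)·(1−e^(−0.04t))/4.15;  IBU = (α/100)·m·U·1000/V;  BU:GU = IBU/GP
U = 1.65·0.000125^(62/1000)·(1−e^(−0.04·77))/4.15 = 0.2173
IBU = (15.3/100)·13·0.2173·1000/24.9 = 17.3559
BU:GU = 17.3559/62

0.2799


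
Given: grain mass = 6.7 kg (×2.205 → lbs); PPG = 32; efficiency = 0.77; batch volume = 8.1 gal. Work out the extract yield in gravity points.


points = lbs × PPG × eff / vol
lbs = 6.7 × 2.205 = 14.7735
points = 14.7735 × 32 × 0.77 / 8.1

44.9406 points


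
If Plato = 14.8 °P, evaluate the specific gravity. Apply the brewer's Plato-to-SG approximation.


SG = 259/(259 − P)
SG = 259/(259 − 14.8)

1.0606


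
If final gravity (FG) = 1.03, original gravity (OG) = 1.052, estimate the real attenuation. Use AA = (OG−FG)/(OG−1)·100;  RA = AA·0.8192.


AA = (1.052 − 1.03)/(1.052 − 1)·100 = 42.3077
RA = 42.3077·0.8192

34.6585 %


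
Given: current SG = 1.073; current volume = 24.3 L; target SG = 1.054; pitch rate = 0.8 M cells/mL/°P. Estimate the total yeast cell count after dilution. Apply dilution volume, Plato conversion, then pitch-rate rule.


V_w = V·((SG_c−1)/(SG_t−1)−1);  °P = 259 − 259/SG_t;  cells = rate·(V+V_w)·°P
V_w = 24.3·((1.073−1)/(1.054−1)−1) = 8.5500
V_final = 24.3 + 8.5500 = 32.8500
°P = 259 − 259/1.054 = 13.2694
cells = 0.8·32.8500·13.2694

348.7211 billion cells


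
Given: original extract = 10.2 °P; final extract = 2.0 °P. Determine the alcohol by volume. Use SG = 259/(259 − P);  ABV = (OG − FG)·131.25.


OG = 259/(259 − 10.2) = 1.0410
FG = 259/(259 − 2.0) = 1.0078
ABV = (1.0410 − 1.0078)·131.25

4.3594 % ABV


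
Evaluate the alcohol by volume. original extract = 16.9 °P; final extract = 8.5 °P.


SG = 259/(259 − P);  ABV = (OG − FG)·131.25
OG = 259/(259 − 16.9) = 1.0698
FG = 259/(259 − 8.5) = 1.0339
ABV = (1.0698 − 1.0339)·131.25

4.7084 % ABV


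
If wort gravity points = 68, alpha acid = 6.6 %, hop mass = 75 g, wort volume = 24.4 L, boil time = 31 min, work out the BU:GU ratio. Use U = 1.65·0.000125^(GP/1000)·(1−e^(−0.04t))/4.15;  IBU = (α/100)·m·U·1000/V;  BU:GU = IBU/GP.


U = 1.65·0.000125^(68/1000)·(1−e^(−0.04·31))/4.15 = 0.1533
IBU = (6.6/100)·75·0.1533·1000/24.4 = 31.1083
BU:GU = 31.1083/68

0.4575


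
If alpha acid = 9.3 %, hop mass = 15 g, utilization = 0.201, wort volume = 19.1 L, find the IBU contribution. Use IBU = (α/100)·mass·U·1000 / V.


IBU = (9.3/100)·15·0.201·1000 / 19.1

14.6804 IBU


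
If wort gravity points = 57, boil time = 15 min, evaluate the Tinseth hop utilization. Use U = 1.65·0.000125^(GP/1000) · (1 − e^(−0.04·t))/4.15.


bigness = 1.65·0.000125^(57/1000) = 0.9886
boil_factor = (1 − e^(−0.04·15))/4.15 = 0.1087
U = 0.9886 · 0.1087

0.1075


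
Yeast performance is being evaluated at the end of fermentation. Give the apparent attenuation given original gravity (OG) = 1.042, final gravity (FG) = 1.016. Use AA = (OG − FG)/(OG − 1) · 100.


AA = (1.042 − 1.016)/(1.042 − 1) · 100

61.9048 %


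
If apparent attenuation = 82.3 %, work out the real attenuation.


RA = AA · 0.8192
RA = 82.3 · 0.8192

67.4202 %


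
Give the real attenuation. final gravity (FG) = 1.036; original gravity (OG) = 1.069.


AA = (OG−FG)/(OG−1)·100;  RA = AA·0.8192
AA = (1.069 − 1.036)/(1.069 − 1)·100 = 47.8261
RA = 47.8261·0.8192

39.1791 %


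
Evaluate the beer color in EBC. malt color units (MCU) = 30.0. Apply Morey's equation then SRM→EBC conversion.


SRM = 1.4922·MCU^0.6859;  EBC = SRM·1.97
SRM = 1.4922·30.0^0.6859 = 15.3810
EBC = 15.3810·1.97

30.3006 EBC


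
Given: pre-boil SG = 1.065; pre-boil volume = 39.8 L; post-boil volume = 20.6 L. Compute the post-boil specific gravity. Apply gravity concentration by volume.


SG_post = 1 + (SG_pre − 1)·V_pre/V_post
pts_pre = (1.065 − 1)·1000 = 65.0000
pts_post = 65.0000·39.8/20.6 = 125.5825
SG_post = 1 + 125.5825/1000

1.1256


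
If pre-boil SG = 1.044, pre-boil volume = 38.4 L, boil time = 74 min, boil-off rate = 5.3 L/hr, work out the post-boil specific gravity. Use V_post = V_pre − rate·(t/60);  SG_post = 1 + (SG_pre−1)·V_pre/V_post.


V_post = 38.4 − 5.3·(74/60) = 31.8633
SG_post = 1 + (1.044 − 1)·38.4/31.8633

1.0530


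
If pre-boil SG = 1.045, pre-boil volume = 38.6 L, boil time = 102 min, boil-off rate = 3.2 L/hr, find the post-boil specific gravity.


V_post = V_pre − rate·(t/60);  SG_post = 1 + (SG_pre−1)·V_pre/V_post
V_post = 38.6 − 3.2·(102/60) = 33.1600
SG_post = 1 + (1.045 − 1)·38.6/33.1600

1.0524


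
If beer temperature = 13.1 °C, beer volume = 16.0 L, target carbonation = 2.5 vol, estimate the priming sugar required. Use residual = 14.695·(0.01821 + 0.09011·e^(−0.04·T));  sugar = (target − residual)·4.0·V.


residual = 14.695·(0.01821 + 0.09011·e^(−0.04·13.1)) = 1.0517
sugar = (2.5 − 1.0517)·4.0·16.0

92.6914 g


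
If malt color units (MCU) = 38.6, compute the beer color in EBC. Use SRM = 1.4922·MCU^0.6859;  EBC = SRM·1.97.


SRM = 1.4922·38.6^0.6859 = 18.2838
EBC = 18.2838·1.97

36.0192 EBC


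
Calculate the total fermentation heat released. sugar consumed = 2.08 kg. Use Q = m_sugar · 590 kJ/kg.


Q = 2.08 · 590

1227.2000 kJ


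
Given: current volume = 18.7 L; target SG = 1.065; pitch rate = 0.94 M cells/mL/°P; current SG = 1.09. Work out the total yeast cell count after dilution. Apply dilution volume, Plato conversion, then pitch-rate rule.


V_w = V·((SG_c−1)/(SG_t−1)−1);  °P = 259 − 259/SG_t;  cells = rate·(V+V_w)·°P
V_w = 18.7·((1.09−1)/(1.065−1)−1) = 7.1923
V_final = 18.7 + 7.1923 = 25.8923
°P = 259 − 259/1.065 = 15.8075
cells = 0.94·25.8923·15.8075

384.7354 billion cells


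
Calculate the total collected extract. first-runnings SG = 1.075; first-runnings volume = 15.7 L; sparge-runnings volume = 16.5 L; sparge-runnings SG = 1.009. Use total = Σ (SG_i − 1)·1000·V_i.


first = (1.075 − 1)·1000·15.7 = 1177.5000
sparge = (1.009 − 1)·1000·16.5 = 148.5000
total = 1177.5000 + 148.5000

1326.0000 gravity·L


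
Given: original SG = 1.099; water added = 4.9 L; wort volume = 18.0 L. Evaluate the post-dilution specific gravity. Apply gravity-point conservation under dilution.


SG_new = 1 + (SG_old − 1)·V_old/(V_old + V_water)
pts = (1.099 − 1)·1000·18.0/(18.0 + 4.9) = 77.8166
SG_new = 1 + 77.8166/1000

1.0778


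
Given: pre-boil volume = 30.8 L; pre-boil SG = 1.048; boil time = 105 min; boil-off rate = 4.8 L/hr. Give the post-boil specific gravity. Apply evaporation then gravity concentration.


V_post = V_pre − rate·(t/60);  SG_post = 1 + (SG_pre−1)·V_pre/V_post
V_post = 30.8 − 4.8·(105/60) = 22.4000
SG_post = 1 + (1.048 − 1)·30.8/22.4000

1.0660


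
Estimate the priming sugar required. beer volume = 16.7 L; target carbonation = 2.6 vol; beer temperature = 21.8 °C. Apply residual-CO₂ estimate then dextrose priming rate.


residual = 14.695·(0.01821 + 0.09011·e^(−0.04·T));  sugar = (target − residual)·4.0·V
residual = 14.695·(0.01821 + 0.09011·e^(−0.04·21.8)) = 0.8212
sugar = (2.6 − 0.8212)·4.0·16.7

118.8206 g


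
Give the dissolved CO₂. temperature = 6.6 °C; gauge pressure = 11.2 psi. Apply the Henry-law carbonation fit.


vols = (P + 14.695)·(0.01821 + 0.09011·e^(−0.04·T))
vols = (11.2 + 14.695)·(0.01821 + 0.09011·e^(−0.04·6.6))

2.2635 volumes


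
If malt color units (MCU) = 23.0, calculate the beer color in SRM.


SRM = 1.4922 · MCU^0.6859
SRM = 1.4922 · 23.0^0.6859

12.8185 SRM


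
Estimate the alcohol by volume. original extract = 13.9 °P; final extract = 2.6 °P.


SG = 259/(259 − P);  ABV = (OG − FG)·131.25
OG = 259/(259 − 13.9) = 1.0567
FG = 259/(259 − 2.6) = 1.0101
ABV = (1.0567 − 1.0101)·131.25

6.1125 % ABV


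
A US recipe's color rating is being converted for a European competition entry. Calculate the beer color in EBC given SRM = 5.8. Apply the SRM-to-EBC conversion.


EBC = SRM · 1.97
EBC = 5.8 · 1.97

11.4260 EBC


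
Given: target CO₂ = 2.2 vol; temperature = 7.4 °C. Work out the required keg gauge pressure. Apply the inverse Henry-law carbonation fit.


psi = vols/(0.01821 + 0.09011·e^(−0.04·T)) − 14.695
psi = 2.2/(0.01821 + 0.09011·e^(−0.04·7.4)) − 14.695

11.1167 psi


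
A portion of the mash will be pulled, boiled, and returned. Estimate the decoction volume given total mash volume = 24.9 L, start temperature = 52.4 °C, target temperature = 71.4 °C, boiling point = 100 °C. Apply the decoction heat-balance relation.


V_dec = V_total·(T_target − T_start)/(T_boil − T_start)
V_dec = 24.9·(71.4 − 52.4)/(100 − 52.4)

9.9391 L


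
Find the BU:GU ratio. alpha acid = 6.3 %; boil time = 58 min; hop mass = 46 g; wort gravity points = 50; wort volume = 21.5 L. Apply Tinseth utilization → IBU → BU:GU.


U = 1.65·0.000125^(GP/1000)·(1−e^(−0.04t))/4.15;  IBU = (α/100)·m·U·1000/V;  BU:GU = IBU/GP
U = 1.65·0.000125^(50/1000)·(1−e^(−0.04·58))/4.15 = 0.2287
IBU = (6.3/100)·46·0.2287·1000/21.5 = 30.8330
BU:GU = 30.8330/50

0.6167


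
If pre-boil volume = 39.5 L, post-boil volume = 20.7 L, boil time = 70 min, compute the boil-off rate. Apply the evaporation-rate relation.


rate = (V_pre − V_post) / (t_min/60)
rate = (39.5 − 20.7) / (70/60)

16.1143 L/hr


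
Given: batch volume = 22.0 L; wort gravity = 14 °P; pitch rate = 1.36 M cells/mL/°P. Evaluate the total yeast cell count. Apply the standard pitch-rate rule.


cells (billions) = rate · V_L · °P
cells = 1.36 · 22.0 · 14

418.8800 billion cells


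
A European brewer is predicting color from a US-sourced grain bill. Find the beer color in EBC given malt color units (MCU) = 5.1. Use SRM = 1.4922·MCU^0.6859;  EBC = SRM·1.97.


SRM = 1.4922·5.1^0.6859 = 4.5619
EBC = 4.5619·1.97

8.9870 EBC


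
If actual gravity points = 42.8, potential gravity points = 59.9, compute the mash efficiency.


efficiency = actual / potential × 100
efficiency = 42.8 / 59.9 × 100

71.4524 %


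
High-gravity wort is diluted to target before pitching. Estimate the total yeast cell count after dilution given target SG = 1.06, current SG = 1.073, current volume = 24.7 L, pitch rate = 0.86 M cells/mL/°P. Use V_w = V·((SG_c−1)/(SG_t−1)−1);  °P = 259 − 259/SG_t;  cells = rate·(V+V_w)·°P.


V_w = 24.7·((1.073−1)/(1.06−1)−1) = 5.3517
V_final = 24.7 + 5.3517 = 30.0517
°P = 259 − 259/1.06 = 14.6604
cells = 0.86·30.0517·14.6604

378.8891 billion cells


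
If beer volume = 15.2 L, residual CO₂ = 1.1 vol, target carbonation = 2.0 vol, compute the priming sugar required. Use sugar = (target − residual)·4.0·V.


sugar = (2.0 − 1.1)·4.0·15.2

54.7200 g


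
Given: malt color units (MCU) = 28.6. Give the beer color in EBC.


SRM = 1.4922·MCU^0.6859;  EBC = SRM·1.97
SRM = 1.4922·28.6^0.6859 = 14.8850
EBC = 14.8850·1.97

29.3234 EBC


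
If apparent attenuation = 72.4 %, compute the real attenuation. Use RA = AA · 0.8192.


RA = 72.4 · 0.8192

59.3101 %


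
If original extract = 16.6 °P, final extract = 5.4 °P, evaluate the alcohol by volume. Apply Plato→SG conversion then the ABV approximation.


SG = 259/(259 − P);  ABV = (OG − FG)·131.25
OG = 259/(259 − 16.6) = 1.0685
FG = 259/(259 − 5.4) = 1.0213
ABV = (1.0685 − 1.0213)·131.25

6.1935 % ABV


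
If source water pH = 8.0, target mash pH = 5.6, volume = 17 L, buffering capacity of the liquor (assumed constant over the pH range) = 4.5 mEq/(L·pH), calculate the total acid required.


acid = buffering capacity · (pH_source − pH_target) · V
acid = 4.5 · (8.0 − 5.6) · 17

183.6000 mEq


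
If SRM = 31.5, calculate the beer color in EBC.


EBC = SRM · 1.97
EBC = 31.5 · 1.97

62.0550 EBC


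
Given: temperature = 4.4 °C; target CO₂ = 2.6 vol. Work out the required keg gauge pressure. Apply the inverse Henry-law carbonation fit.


psi = vols/(0.01821 + 0.09011·e^(−0.04·T)) − 14.695
psi = 2.6/(0.01821 + 0.09011·e^(−0.04·4.4)) − 14.695

13.0301 psi


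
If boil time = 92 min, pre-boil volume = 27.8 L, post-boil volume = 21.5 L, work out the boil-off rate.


rate = (V_pre − V_post) / (t_min/60)
rate = (27.8 − 21.5) / (92/60)

4.1087 L/hr


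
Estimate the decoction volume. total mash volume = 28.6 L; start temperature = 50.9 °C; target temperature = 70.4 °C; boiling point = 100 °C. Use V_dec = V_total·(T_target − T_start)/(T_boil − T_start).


V_dec = 28.6·(70.4 − 50.9)/(100 − 50.9)

11.3585 L


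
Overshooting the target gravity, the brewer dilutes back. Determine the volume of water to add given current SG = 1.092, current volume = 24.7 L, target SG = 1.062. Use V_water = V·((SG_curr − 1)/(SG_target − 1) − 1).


V_water = 24.7·((1.092 − 1)/(1.062 − 1) − 1)

11.9516 L


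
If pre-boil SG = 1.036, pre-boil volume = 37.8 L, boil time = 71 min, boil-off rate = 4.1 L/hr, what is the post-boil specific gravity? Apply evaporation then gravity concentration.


V_post = V_pre − rate·(t/60);  SG_post = 1 + (SG_pre−1)·V_pre/V_post
V_post = 37.8 − 4.1·(71/60) = 32.9483
SG_post = 1 + (1.036 − 1)·37.8/32.9483

1.0413


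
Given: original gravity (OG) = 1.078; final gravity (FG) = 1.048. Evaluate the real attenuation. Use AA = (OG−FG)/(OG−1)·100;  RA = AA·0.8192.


AA = (1.078 − 1.048)/(1.078 − 1)·100 = 38.4615
RA = 38.4615·0.8192

31.5077 %


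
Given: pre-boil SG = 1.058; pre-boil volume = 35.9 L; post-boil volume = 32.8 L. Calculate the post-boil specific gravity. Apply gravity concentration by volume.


SG_post = 1 + (SG_pre − 1)·V_pre/V_post
pts_pre = (1.058 − 1)·1000 = 58.0000
pts_post = 58.0000·35.9/32.8 = 63.4817
SG_post = 1 + 63.4817/1000

1.0635


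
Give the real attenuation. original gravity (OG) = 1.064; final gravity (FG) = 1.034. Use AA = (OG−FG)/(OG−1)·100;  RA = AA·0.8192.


AA = (1.064 − 1.034)/(1.064 − 1)·100 = 46.8750
RA = 46.8750·0.8192

38.4000 %


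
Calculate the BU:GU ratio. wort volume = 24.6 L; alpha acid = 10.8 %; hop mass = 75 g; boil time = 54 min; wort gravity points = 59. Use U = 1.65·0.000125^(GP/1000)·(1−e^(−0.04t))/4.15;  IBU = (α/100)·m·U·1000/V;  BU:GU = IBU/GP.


U = 1.65·0.000125^(59/1000)·(1−e^(−0.04·54))/4.15 = 0.2070
IBU = (10.8/100)·75·0.2070·1000/24.6 = 68.1533
BU:GU = 68.1533/59

1.1551


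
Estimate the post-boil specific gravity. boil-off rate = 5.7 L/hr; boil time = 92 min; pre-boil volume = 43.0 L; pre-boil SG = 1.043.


V_post = V_pre − rate·(t/60);  SG_post = 1 + (SG_pre−1)·V_pre/V_post
V_post = 43.0 − 5.7·(92/60) = 34.2600
SG_post = 1 + (1.043 − 1)·43.0/34.2600

1.0540


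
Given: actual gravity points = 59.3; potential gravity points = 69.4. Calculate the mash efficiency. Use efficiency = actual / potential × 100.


efficiency = 59.3 / 69.4 × 100

85.4467 %


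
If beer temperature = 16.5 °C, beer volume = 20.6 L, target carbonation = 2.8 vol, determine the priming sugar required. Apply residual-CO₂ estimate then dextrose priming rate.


residual = 14.695·(0.01821 + 0.09011·e^(−0.04·T));  sugar = (target − residual)·4.0·V
residual = 14.695·(0.01821 + 0.09011·e^(−0.04·16.5)) = 0.9520
sugar = (2.8 − 0.9520)·4.0·20.6

152.2758 g


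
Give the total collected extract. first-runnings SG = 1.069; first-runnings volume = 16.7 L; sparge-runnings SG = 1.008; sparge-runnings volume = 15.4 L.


total = Σ (SG_i − 1)·1000·V_i
first = (1.069 − 1)·1000·16.7 = 1152.3000
sparge = (1.008 − 1)·1000·15.4 = 123.2000
total = 1152.3000 + 123.2000

1275.5000 gravity·L


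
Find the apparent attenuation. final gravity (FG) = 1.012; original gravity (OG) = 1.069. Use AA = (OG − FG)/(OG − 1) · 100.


AA = (1.069 − 1.012)/(1.069 − 1) · 100

82.6087 %


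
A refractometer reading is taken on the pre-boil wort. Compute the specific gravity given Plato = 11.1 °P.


SG = 259/(259 − P)
SG = 259/(259 − 11.1)

1.0448


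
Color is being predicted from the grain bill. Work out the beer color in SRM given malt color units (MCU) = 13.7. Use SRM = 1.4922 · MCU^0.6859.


SRM = 1.4922 · 13.7^0.6859

8.9847 SRM


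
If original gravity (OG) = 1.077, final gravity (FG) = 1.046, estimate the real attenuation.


AA = (OG−FG)/(OG−1)·100;  RA = AA·0.8192
AA = (1.077 − 1.046)/(1.077 − 1)·100 = 40.2597
RA = 40.2597·0.8192

32.9808 %


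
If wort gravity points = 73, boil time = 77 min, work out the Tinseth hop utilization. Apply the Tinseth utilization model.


U = 1.65·0.000125^(GP/1000) · (1 − e^(−0.04·t))/4.15
bigness = 1.65·0.000125^(73/1000) = 0.8562
boil_factor = (1 − e^(−0.04·77))/4.15 = 0.2299
U = 0.8562 · 0.2299

0.1968


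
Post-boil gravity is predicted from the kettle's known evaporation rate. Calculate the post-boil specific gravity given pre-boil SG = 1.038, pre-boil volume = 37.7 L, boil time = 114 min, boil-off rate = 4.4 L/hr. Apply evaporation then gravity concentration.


V_post = V_pre − rate·(t/60);  SG_post = 1 + (SG_pre−1)·V_pre/V_post
V_post = 37.7 − 4.4·(114/60) = 29.3400
SG_post = 1 + (1.038 − 1)·37.7/29.3400

1.0488


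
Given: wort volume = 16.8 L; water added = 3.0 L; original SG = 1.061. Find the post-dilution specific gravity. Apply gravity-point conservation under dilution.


SG_new = 1 + (SG_old − 1)·V_old/(V_old + V_water)
pts = (1.061 − 1)·1000·16.8/(16.8 + 3.0) = 51.7576
SG_new = 1 + 51.7576/1000

1.0518


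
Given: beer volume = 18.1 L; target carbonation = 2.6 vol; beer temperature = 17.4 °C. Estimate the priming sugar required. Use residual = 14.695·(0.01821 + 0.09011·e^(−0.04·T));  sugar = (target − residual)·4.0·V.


residual = 14.695·(0.01821 + 0.09011·e^(−0.04·17.4)) = 0.9278
sugar = (2.6 − 0.9278)·4.0·18.1

121.0678 g


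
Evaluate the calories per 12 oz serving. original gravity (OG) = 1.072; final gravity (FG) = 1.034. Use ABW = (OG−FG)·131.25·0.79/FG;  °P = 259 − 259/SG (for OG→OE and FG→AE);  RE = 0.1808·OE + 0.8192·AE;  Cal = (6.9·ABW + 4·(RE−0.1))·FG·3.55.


ABW = (1.072 − 1.034)·131.25·0.79/1.034 = 3.8106
OE = 259 − 259/1.072 = 17.3955 °P
AE = 259 − 259/1.034 = 8.5164 °P
RE = 0.1808·17.3955 + 0.8192·8.5164 = 10.1218 °P
Cal = (6.9·3.8106 + 4·(10.1218−0.1))·1.034·3.55

243.6611 kcal


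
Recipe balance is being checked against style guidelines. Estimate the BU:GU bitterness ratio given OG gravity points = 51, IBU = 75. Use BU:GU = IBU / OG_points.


BU:GU = 75 / 51

1.4706


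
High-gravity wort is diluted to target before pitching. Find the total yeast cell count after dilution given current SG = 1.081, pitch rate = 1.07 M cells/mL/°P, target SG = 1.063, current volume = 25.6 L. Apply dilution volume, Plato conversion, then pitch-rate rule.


V_w = V·((SG_c−1)/(SG_t−1)−1);  °P = 259 − 259/SG_t;  cells = rate·(V+V_w)·°P
V_w = 25.6·((1.081−1)/(1.063−1)−1) = 7.3143
V_final = 25.6 + 7.3143 = 32.9143
°P = 259 − 259/1.063 = 15.3500
cells = 1.07·32.9143·15.3500

540.5990 billion cells


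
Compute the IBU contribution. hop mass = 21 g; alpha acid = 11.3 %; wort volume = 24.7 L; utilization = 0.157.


IBU = (α/100)·mass·U·1000 / V
IBU = (11.3/100)·21·0.157·1000 / 24.7

15.0834 IBU


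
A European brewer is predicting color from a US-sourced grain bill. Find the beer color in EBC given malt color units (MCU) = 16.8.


SRM = 1.4922·MCU^0.6859;  EBC = SRM·1.97
SRM = 1.4922·16.8^0.6859 = 10.3340
EBC = 10.3340·1.97

20.3579 EBC


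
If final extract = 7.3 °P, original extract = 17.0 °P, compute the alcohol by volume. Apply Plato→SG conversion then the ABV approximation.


SG = 259/(259 − P);  ABV = (OG − FG)·131.25
OG = 259/(259 − 17.0) = 1.0702
FG = 259/(259 − 7.3) = 1.0290
ABV = (1.0702 − 1.0290)·131.25

5.4134 % ABV


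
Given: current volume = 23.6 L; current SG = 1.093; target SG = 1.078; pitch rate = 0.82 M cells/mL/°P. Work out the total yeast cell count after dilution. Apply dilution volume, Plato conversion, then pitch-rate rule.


V_w = V·((SG_c−1)/(SG_t−1)−1);  °P = 259 − 259/SG_t;  cells = rate·(V+V_w)·°P
V_w = 23.6·((1.093−1)/(1.078−1)−1) = 4.5385
V_final = 23.6 + 4.5385 = 28.1385
°P = 259 − 259/1.078 = 18.7403
cells = 0.82·28.1385·18.7403

432.4041 billion cells


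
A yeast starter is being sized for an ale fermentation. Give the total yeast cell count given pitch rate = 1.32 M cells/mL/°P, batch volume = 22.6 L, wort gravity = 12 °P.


cells (billions) = rate · V_L · °P
cells = 1.32 · 22.6 · 12

357.9840 billion cells


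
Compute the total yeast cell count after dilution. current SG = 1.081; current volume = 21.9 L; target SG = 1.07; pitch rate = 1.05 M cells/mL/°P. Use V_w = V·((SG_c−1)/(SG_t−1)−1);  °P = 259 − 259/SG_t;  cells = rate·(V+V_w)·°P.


V_w = 21.9·((1.081−1)/(1.07−1)−1) = 3.4414
V_final = 21.9 + 3.4414 = 25.3414
°P = 259 − 259/1.07 = 16.9439
cells = 1.05·25.3414·16.9439

450.8524 billion cells


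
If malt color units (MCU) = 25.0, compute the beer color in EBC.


SRM = 1.4922·MCU^0.6859;  EBC = SRM·1.97
SRM = 1.4922·25.0^0.6859 = 13.5729
EBC = 13.5729·1.97

26.7387 EBC


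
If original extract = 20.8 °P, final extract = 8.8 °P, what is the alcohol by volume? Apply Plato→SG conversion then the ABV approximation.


SG = 259/(259 − P);  ABV = (OG − FG)·131.25
OG = 259/(259 − 20.8) = 1.0873
FG = 259/(259 − 8.8) = 1.0352
ABV = (1.0873 − 1.0352)·131.25

6.8447 % ABV


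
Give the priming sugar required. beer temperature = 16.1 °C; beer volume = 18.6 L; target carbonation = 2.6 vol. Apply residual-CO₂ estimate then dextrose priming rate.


residual = 14.695·(0.01821 + 0.09011·e^(−0.04·T));  sugar = (target − residual)·4.0·V
residual = 14.695·(0.01821 + 0.09011·e^(−0.04·16.1)) = 0.9630
sugar = (2.6 − 0.9630)·4.0·18.6

121.7905 g


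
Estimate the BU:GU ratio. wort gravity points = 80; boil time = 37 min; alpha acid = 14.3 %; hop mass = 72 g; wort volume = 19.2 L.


U = 1.65·0.000125^(GP/1000)·(1−e^(−0.04t))/4.15;  IBU = (α/100)·m·U·1000/V;  BU:GU = IBU/GP
U = 1.65·0.000125^(80/1000)·(1−e^(−0.04·37))/4.15 = 0.1496
IBU = (14.3/100)·72·0.1496·1000/19.2 = 80.2374
BU:GU = 80.2374/80

1.0030


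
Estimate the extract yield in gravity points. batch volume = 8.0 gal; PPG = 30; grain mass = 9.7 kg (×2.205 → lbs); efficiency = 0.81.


points = lbs × PPG × eff / vol
lbs = 9.7 × 2.205 = 21.3885
points = 21.3885 × 30 × 0.81 / 8.0

64.9676 points


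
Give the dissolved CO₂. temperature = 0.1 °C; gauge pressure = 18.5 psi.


vols = (P + 14.695)·(0.01821 + 0.09011·e^(−0.04·T))
vols = (18.5 + 14.695)·(0.01821 + 0.09011·e^(−0.04·0.1))

3.5837 volumes


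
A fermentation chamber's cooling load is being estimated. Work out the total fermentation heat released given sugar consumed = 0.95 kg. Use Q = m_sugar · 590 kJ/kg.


Q = 0.95 · 590

560.5000 kJ


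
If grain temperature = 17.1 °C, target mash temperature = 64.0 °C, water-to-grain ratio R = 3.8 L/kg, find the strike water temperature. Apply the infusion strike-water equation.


T_strike = (0.41/R)·(T_mash − T_grain) + T_mash
T_strike = (0.41/3.8)·(64.0 − 17.1) + 64.0

69.0603 °C


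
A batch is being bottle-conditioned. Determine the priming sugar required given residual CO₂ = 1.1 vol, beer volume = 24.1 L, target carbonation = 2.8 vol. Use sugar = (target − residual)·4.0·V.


sugar = (2.8 − 1.1)·4.0·24.1

163.8800 g


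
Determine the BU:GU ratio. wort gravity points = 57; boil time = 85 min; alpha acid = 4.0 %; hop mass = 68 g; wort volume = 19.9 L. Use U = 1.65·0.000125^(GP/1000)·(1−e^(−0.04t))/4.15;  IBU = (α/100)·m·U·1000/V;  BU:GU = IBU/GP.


U = 1.65·0.000125^(57/1000)·(1−e^(−0.04·85))/4.15 = 0.2303
IBU = (4.0/100)·68·0.2303·1000/19.9 = 31.4727
BU:GU = 31.4727/57

0.5522


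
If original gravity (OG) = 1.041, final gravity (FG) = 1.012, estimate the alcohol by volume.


ABV = (OG − FG) · 131.25
ABV = (1.041 − 1.012) · 131.25

3.8062 % ABV


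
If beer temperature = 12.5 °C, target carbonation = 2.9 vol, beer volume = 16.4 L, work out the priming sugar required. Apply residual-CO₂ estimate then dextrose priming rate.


residual = 14.695·(0.01821 + 0.09011·e^(−0.04·T));  sugar = (target − residual)·4.0·V
residual = 14.695·(0.01821 + 0.09011·e^(−0.04·12.5)) = 1.0707
sugar = (2.9 − 1.0707)·4.0·16.4

119.9992 g


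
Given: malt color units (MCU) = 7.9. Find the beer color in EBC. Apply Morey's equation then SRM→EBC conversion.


SRM = 1.4922·MCU^0.6859;  EBC = SRM·1.97
SRM = 1.4922·7.9^0.6859 = 6.1590
EBC = 6.1590·1.97

12.1332 EBC


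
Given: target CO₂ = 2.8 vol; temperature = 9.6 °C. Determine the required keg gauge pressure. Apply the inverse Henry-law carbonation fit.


psi = vols/(0.01821 + 0.09011·e^(−0.04·T)) − 14.695
psi = 2.8/(0.01821 + 0.09011·e^(−0.04·9.6)) − 14.695

20.4867 psi


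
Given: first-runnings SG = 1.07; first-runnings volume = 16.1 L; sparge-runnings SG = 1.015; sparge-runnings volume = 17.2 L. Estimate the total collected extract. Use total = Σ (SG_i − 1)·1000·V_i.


first = (1.07 − 1)·1000·16.1 = 1127.0000
sparge = (1.015 − 1)·1000·17.2 = 258.0000
total = 1127.0000 + 258.0000

1385.0000 gravity·L


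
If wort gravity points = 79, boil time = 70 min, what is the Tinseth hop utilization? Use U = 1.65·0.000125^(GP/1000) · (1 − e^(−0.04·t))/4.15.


bigness = 1.65·0.000125^(79/1000) = 0.8112
boil_factor = (1 − e^(−0.04·70))/4.15 = 0.2263
U = 0.8112 · 0.2263

0.1836


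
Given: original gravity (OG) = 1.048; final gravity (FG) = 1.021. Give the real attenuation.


AA = (OG−FG)/(OG−1)·100;  RA = AA·0.8192
AA = (1.048 − 1.021)/(1.048 − 1)·100 = 56.2500
RA = 56.2500·0.8192

46.0800 %


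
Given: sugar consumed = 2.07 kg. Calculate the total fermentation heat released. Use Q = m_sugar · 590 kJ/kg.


Q = 2.07 · 590

1221.3000 kJ


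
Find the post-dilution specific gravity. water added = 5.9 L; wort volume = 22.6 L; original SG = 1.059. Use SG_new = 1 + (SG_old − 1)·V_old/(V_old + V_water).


pts = (1.059 − 1)·1000·22.6/(22.6 + 5.9) = 46.7860
SG_new = 1 + 46.7860/1000

1.0468


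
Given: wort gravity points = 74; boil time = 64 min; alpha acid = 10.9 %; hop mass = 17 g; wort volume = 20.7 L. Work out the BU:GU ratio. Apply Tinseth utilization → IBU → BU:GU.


U = 1.65·0.000125^(GP/1000)·(1−e^(−0.04t))/4.15;  IBU = (α/100)·m·U·1000/V;  BU:GU = IBU/GP
U = 1.65·0.000125^(74/1000)·(1−e^(−0.04·64))/4.15 = 0.1887
IBU = (10.9/100)·17·0.1887·1000/20.7 = 16.8877
BU:GU = 16.8877/74

0.2282


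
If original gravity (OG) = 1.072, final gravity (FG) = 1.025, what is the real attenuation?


AA = (OG−FG)/(OG−1)·100;  RA = AA·0.8192
AA = (1.072 − 1.025)/(1.072 − 1)·100 = 65.2778
RA = 65.2778·0.8192

53.4756 %


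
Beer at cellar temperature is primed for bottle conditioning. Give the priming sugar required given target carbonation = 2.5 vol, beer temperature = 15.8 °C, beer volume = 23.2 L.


residual = 14.695·(0.01821 + 0.09011·e^(−0.04·T));  sugar = (target − residual)·4.0·V
residual = 14.695·(0.01821 + 0.09011·e^(−0.04·15.8)) = 0.9714
sugar = (2.5 − 0.9714)·4.0·23.2

141.8516 g


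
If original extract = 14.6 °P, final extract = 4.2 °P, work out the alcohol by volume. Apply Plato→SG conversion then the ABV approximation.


SG = 259/(259 − P);  ABV = (OG − FG)·131.25
OG = 259/(259 − 14.6) = 1.0597
FG = 259/(259 − 4.2) = 1.0165
ABV = (1.0597 − 1.0165)·131.25

5.6772 % ABV


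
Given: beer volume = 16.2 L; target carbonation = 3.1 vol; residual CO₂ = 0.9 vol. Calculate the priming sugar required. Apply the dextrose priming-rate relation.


sugar = (target − residual)·4.0·V
sugar = (3.1 − 0.9)·4.0·16.2

142.5600 g


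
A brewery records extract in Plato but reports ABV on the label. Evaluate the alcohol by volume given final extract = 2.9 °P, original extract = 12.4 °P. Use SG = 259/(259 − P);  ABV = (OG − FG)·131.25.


OG = 259/(259 − 12.4) = 1.0503
FG = 259/(259 − 2.9) = 1.0113
ABV = (1.0503 − 1.0113)·131.25

5.1135 % ABV


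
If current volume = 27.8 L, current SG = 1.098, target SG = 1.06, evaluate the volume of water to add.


V_water = V·((SG_curr − 1)/(SG_target − 1) − 1)
V_water = 27.8·((1.098 − 1)/(1.06 − 1) − 1)

17.6067 L


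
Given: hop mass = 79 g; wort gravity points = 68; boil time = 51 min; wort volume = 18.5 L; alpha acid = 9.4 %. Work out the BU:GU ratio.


U = 1.65·0.000125^(GP/1000)·(1−e^(−0.04t))/4.15;  IBU = (α/100)·m·U·1000/V;  BU:GU = IBU/GP
U = 1.65·0.000125^(68/1000)·(1−e^(−0.04·51))/4.15 = 0.1877
IBU = (9.4/100)·79·0.1877·1000/18.5 = 75.3553
BU:GU = 75.3553/68

1.1082


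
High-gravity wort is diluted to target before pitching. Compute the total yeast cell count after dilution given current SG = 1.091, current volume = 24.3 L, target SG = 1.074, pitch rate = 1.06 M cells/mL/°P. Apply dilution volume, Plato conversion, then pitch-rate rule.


V_w = V·((SG_c−1)/(SG_t−1)−1);  °P = 259 − 259/SG_t;  cells = rate·(V+V_w)·°P
V_w = 24.3·((1.091−1)/(1.074−1)−1) = 5.5824
V_final = 24.3 + 5.5824 = 29.8824
°P = 259 − 259/1.074 = 17.8454
cells = 1.06·29.8824·17.8454

565.2610 billion cells


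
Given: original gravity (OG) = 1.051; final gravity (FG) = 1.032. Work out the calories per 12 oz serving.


ABW = (OG−FG)·131.25·0.79/FG;  °P = 259 − 259/SG (for OG→OE and FG→AE);  RE = 0.1808·OE + 0.8192·AE;  Cal = (6.9·ABW + 4·(RE−0.1))·FG·3.55
ABW = (1.051 − 1.032)·131.25·0.79/1.032 = 1.9090
OE = 259 − 259/1.051 = 12.5680 °P
AE = 259 − 259/1.032 = 8.0310 °P
RE = 0.1808·12.5680 + 0.8192·8.0310 = 8.8513 °P
Cal = (6.9·1.9090 + 4·(8.8513−0.1))·1.032·3.55

176.5018 kcal


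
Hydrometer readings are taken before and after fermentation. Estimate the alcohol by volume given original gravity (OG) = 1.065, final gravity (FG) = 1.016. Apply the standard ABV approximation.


ABV = (OG − FG) · 131.25
ABV = (1.065 − 1.016) · 131.25

6.4312 % ABV


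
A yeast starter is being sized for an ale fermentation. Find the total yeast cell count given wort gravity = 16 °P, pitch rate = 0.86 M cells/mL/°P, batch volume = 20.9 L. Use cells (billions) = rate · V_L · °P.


cells = 0.86 · 20.9 · 16

287.5840 billion cells


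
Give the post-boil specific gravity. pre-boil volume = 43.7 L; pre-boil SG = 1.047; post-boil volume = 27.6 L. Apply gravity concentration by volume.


SG_post = 1 + (SG_pre − 1)·V_pre/V_post
pts_pre = (1.047 − 1)·1000 = 47.0000
pts_post = 47.0000·43.7/27.6 = 74.4167
SG_post = 1 + 74.4167/1000

1.0744


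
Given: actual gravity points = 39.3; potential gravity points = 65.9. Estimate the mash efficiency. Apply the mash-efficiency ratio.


efficiency = actual / potential × 100
efficiency = 39.3 / 65.9 × 100

59.6358 %


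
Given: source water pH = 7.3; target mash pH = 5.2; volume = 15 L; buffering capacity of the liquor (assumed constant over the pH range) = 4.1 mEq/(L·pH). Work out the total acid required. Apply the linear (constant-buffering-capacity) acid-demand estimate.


acid = buffering capacity · (pH_source − pH_target) · V
acid = 4.1 · (7.3 − 5.2) · 15

129.1500 mEq


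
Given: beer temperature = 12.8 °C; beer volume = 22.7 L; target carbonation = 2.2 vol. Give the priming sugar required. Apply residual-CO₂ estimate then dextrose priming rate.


residual = 14.695·(0.01821 + 0.09011·e^(−0.04·T));  sugar = (target − residual)·4.0·V
residual = 14.695·(0.01821 + 0.09011·e^(−0.04·12.8)) = 1.0612
sugar = (2.2 − 1.0612)·4.0·22.7

103.4064 g


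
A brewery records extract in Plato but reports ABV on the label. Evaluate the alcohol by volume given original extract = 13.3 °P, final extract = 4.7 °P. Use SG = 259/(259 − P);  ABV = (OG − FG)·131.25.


OG = 259/(259 − 13.3) = 1.0541
FG = 259/(259 − 4.7) = 1.0185
ABV = (1.0541 − 1.0185)·131.25

4.6789 % ABV


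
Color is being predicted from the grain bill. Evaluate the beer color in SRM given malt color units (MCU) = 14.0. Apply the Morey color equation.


SRM = 1.4922 · MCU^0.6859
SRM = 1.4922 · 14.0^0.6859

9.1192 SRM


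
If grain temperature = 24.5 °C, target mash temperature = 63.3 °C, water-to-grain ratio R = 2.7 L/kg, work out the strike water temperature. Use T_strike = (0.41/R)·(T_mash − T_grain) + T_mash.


T_strike = (0.41/2.7)·(63.3 − 24.5) + 63.3

69.1919 °C


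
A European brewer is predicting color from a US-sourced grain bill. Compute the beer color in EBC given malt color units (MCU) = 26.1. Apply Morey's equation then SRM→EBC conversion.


SRM = 1.4922·MCU^0.6859;  EBC = SRM·1.97
SRM = 1.4922·26.1^0.6859 = 13.9798
EBC = 13.9798·1.97

27.5402 EBC
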